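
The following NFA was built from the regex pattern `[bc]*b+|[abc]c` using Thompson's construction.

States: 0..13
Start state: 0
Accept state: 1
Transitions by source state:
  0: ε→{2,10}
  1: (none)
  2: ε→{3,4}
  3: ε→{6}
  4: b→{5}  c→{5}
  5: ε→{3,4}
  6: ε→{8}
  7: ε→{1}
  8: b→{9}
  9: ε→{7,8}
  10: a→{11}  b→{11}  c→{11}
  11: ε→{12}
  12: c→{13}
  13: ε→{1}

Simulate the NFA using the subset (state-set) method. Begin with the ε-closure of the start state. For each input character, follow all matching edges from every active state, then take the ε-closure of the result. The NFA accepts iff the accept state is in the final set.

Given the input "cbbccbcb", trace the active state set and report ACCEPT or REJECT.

start: ε-closure({0}) = {0,2,3,4,6,8,10}
'c' @ 1: {3,4,5,6,8,11,12}
'b' @ 2: {1,3,4,5,6,7,8,9}  [accepting]
'b' @ 3: {1,3,4,5,6,7,8,9}  [accepting]
'c' @ 4: {3,4,5,6,8}
'c' @ 5: {3,4,5,6,8}
'b' @ 6: {1,3,4,5,6,7,8,9}  [accepting]
'c' @ 7: {3,4,5,6,8}
'b' @ 8: {1,3,4,5,6,7,8,9}  [accepting]
end set {1,3,4,5,6,7,8,9} — state 1 in

Answer: ACCEPT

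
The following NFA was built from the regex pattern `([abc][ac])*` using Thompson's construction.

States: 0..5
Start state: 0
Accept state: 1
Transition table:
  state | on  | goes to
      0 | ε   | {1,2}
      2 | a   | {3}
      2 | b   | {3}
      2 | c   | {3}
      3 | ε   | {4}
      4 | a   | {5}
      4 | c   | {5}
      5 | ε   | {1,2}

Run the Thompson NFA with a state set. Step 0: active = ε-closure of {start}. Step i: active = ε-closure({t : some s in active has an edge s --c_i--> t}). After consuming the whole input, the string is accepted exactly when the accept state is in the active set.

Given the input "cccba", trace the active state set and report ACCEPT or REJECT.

S₀ = ε-closure({0}) = {0,1,2}
'c' @ 1: {3,4}
'c' @ 2: {1,2,5}  [accepting]
'c' @ 3: {3,4}
'b' @ 4: {}  — no active states
rest 'a' ignored (set empty)
final: {}; accept 1 not in set

Answer: REJECT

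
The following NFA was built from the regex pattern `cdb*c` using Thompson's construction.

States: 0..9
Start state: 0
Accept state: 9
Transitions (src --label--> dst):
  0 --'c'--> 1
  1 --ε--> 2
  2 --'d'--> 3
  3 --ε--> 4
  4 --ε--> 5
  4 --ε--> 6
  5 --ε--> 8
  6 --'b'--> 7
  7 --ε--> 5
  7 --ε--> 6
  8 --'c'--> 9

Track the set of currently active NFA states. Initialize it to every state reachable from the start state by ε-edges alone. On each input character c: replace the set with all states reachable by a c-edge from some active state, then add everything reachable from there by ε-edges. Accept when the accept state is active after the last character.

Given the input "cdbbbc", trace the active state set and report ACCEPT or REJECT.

initial (ε-close {0}): {0}
'c' @ 1: {1,2}
'd' @ 2: {3,4,5,6,8}
'b' @ 3: {5,6,7,8}
'b' @ 4: {5,6,7,8}
'b' @ 5: {5,6,7,8}
'c' @ 6: {9}  [accepting]
final: {9}; accept 9 in set

Answer: ACCEPT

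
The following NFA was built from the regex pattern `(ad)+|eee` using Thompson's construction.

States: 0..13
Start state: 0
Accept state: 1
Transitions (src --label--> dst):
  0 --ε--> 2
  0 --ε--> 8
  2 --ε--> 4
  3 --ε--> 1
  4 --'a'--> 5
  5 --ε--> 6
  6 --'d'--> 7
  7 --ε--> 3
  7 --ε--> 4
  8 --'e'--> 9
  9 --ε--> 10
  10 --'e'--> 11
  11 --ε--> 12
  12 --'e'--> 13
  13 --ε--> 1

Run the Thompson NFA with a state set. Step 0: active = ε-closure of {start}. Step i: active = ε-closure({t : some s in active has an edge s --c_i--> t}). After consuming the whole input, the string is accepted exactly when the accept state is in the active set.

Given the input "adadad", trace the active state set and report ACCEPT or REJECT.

initial (ε-close {0}): {0,2,4,8}
'a' @ 1: {5,6}
'd' @ 2: {1,3,4,7}  ✓accept
'a' @ 3: {5,6}
'd' @ 4: {1,3,4,7}  ✓accept
'a' @ 5: {5,6}
'd' @ 6: {1,3,4,7}  ✓accept
final: {1,3,4,7}; accept 1 in set

Answer: ACCEPT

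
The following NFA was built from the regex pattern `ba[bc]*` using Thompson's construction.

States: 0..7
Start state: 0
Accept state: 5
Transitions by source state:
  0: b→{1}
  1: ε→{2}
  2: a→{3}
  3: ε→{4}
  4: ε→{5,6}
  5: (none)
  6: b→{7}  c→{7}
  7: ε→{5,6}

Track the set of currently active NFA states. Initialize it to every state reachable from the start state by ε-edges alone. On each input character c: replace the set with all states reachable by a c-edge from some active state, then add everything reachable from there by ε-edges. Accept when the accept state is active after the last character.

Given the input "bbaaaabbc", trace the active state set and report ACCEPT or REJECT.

Answer: REJECT

Trace:
initial (ε-close {0}): {0}
'b' @ 1: {1,2}
'b' @ 2: {}  — no active states
rest 'aaaabbc' ignored (set empty)
end set {} — state 5 not in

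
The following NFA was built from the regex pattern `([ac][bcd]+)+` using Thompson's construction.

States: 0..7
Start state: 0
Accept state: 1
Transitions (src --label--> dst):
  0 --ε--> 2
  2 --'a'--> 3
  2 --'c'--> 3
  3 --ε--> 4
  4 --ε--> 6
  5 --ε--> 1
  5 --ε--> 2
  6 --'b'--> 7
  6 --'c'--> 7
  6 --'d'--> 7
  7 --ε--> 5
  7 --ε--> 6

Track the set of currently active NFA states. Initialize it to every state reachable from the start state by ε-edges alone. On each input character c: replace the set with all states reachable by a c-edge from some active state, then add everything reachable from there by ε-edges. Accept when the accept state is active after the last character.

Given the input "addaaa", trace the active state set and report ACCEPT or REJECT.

S₀ = ε-closure({0}) = {0,2}
'a' @ 1: {3,4,6}
'd' @ 2: {1,2,5,6,7}  ✓accept
'd' @ 3: {1,2,5,6,7}  ✓accept
'a' @ 4: {3,4,6}
'a' @ 5: {}  — no active states
rest 'a' ignored (set empty)
end set {} — state 1 not in

Answer: REJECT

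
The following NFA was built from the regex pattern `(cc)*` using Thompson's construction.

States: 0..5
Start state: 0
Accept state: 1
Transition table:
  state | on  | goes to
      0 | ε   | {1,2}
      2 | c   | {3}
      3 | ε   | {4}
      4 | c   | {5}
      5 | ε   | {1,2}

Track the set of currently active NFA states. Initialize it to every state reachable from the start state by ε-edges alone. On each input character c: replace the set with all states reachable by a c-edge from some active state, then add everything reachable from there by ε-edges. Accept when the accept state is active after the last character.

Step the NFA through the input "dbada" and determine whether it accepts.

Answer: REJECT

Steps:
start: ε-closure({0}) = {0,1,2}
'd' @ 1: {}  — dead — no transitions
rest 'bada' ignored (set empty)
end set {} — state 1 not in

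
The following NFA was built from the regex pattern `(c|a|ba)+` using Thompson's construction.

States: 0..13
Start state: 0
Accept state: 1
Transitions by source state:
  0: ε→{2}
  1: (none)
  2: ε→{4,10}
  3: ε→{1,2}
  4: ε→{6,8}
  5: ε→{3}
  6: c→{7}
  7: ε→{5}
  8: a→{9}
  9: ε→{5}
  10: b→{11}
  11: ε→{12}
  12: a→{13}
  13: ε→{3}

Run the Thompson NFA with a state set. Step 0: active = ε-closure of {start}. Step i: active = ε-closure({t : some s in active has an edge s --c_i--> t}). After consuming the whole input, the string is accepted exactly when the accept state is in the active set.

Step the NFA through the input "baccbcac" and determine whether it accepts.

Answer: REJECT

Trace:
start: ε-closure({0}) = {0,2,4,6,8,10}
'b' @ 1: {11,12}
'a' @ 2: {1,2,3,4,6,8,10,13}  [accepting]
'c' @ 3: {1,2,3,4,5,6,7,8,10}  [accepting]
'c' @ 4: {1,2,3,4,5,6,7,8,10}  [accepting]
'b' @ 5: {11,12}
'c' @ 6: {}  — no active states
rest 'ac' ignored (set empty)
after full input: {}  (accept=1 not in)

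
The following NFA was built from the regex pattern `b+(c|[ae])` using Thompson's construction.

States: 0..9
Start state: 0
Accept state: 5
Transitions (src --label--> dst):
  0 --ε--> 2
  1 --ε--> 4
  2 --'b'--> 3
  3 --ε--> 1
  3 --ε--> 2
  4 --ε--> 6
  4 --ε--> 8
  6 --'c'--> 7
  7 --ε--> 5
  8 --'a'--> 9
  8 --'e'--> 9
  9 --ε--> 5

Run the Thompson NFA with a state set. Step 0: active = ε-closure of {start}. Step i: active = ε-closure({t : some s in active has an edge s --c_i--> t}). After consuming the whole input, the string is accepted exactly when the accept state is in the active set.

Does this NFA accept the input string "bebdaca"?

Answer: REJECT

Derivation:
start: ε-closure({0}) = {0,2}
'b' @ 1: {1,2,3,4,6,8}
'e' @ 2: {5,9}  ✓accept
'b' @ 3: {}  — dead — no transitions
rest 'daca' ignored (set empty)
end set {} — state 5 not in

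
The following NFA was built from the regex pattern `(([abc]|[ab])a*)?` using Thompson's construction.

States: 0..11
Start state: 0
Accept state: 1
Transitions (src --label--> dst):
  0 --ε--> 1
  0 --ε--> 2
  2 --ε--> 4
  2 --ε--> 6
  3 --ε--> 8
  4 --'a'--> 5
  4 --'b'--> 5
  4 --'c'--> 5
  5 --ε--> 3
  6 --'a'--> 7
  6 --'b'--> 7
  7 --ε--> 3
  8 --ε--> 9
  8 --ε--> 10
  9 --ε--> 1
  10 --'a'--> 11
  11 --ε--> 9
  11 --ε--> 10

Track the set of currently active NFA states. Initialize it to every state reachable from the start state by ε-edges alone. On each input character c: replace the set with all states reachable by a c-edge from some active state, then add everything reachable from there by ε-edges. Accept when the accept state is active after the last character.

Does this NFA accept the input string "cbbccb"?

start: ε-closure({0}) = {0,1,2,4,6}
'c' @ 1: {1,3,5,8,9,10}  ✓accept
'b' @ 2: {}  — state set empty
rest 'bccb' ignored (set empty)
end set {} — state 1 not in

Answer: REJECT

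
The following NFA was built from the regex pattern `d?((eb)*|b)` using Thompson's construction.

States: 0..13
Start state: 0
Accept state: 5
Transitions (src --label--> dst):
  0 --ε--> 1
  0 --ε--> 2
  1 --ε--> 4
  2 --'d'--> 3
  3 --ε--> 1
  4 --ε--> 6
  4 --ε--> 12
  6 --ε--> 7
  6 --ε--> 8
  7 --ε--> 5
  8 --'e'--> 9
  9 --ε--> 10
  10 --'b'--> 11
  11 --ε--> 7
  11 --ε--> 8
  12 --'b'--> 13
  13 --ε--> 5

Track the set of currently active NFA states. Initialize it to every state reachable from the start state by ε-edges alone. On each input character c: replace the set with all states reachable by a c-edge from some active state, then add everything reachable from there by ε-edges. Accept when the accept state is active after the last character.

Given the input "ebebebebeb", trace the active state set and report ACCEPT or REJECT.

Answer: ACCEPT

Steps:
start: ε-closure({0}) = {0,1,2,4,5,6,7,8,12}
'e' @ 1: {9,10}
'b' @ 2: {5,7,8,11}  (accept∈set)
'e' @ 3: {9,10}
'b' @ 4: {5,7,8,11}  (accept∈set)
'e' @ 5: {9,10}
'b' @ 6: {5,7,8,11}  (accept∈set)
'e' @ 7: {9,10}
'b' @ 8: {5,7,8,11}  (accept∈set)
'e' @ 9: {9,10}
'b' @ 10: {5,7,8,11}  (accept∈set)
end set {5,7,8,11} — state 5 in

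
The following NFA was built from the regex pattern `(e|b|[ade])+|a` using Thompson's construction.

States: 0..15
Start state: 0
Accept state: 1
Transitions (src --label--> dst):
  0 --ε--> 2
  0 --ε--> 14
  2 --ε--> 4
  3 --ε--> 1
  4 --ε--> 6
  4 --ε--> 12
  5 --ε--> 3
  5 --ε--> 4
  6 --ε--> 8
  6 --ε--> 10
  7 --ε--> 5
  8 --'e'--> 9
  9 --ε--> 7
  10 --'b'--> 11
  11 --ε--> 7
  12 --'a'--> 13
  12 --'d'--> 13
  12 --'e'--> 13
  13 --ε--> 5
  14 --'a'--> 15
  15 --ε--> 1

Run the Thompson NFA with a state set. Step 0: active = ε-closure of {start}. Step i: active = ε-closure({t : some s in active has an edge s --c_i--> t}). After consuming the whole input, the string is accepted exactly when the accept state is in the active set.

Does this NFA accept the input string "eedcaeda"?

Answer: REJECT

Trace:
initial (ε-close {0}): {0,2,4,6,8,10,12,14}
'e' @ 1: {1,3,4,5,6,7,8,9,10,12,13}  (accept∈set)
'e' @ 2: {1,3,4,5,6,7,8,9,10,12,13}  (accept∈set)
'd' @ 3: {1,3,4,5,6,8,10,12,13}  (accept∈set)
'c' @ 4: {}  — state set empty
rest 'aeda' ignored (set empty)
end set {} — state 1 not in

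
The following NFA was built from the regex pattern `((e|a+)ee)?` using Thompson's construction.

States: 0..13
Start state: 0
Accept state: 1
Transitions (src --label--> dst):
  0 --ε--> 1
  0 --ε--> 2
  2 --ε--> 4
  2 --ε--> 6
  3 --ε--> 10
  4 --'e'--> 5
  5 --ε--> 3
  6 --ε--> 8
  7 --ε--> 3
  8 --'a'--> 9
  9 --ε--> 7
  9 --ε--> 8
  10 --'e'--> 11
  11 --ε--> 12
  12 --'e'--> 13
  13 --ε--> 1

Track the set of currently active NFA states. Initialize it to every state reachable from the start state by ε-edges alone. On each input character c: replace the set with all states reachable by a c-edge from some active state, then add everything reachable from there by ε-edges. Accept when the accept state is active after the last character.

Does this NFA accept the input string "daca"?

S₀ = ε-closure({0}) = {0,1,2,4,6,8}
'd' @ 1: {}  — state set empty
rest 'aca' ignored (set empty)
after full input: {}  (accept=1 not in)

Answer: REJECT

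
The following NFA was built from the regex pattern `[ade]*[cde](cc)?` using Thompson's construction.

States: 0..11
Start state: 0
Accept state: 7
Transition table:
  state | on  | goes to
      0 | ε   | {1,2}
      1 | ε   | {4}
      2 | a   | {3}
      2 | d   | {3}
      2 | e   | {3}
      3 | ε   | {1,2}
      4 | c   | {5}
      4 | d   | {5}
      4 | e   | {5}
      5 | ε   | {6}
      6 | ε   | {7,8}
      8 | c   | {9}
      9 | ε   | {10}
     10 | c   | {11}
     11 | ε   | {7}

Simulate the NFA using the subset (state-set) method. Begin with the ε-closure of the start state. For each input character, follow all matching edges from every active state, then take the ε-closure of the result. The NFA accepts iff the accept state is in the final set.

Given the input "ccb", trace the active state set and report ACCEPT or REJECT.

S₀ = ε-closure({0}) = {0,1,2,4}
'c' @ 1: {5,6,7,8}  (accept∈set)
'c' @ 2: {9,10}
'b' @ 3: {}  — dead — no transitions
final: {}; accept 7 not in set

Answer: REJECT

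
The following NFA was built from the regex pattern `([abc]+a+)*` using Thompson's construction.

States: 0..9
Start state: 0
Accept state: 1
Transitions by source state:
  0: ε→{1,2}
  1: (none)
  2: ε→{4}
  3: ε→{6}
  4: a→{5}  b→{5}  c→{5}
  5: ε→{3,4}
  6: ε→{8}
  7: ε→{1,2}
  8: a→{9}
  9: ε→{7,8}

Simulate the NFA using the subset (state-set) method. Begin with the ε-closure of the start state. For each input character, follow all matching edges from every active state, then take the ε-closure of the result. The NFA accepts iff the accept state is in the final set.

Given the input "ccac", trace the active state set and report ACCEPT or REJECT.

initial (ε-close {0}): {0,1,2,4}
'c' @ 1: {3,4,5,6,8}
'c' @ 2: {3,4,5,6,8}
'a' @ 3: {1,2,3,4,5,6,7,8,9}  ✓accept
'c' @ 4: {3,4,5,6,8}
after full input: {3,4,5,6,8}  (accept=1 not in)

Answer: REJECT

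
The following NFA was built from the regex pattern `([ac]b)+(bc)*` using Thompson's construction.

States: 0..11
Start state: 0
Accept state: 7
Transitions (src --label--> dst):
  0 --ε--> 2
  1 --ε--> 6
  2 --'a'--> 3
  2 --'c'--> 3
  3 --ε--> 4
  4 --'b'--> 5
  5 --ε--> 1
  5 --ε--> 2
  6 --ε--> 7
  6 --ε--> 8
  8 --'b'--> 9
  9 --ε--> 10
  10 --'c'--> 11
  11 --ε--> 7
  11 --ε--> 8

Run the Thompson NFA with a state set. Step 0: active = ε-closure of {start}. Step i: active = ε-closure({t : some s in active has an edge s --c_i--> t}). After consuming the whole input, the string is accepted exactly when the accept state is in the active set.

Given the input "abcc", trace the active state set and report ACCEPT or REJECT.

Answer: REJECT

Steps:
start: ε-closure({0}) = {0,2}
'a' @ 1: {3,4}
'b' @ 2: {1,2,5,6,7,8}  ✓accept
'c' @ 3: {3,4}
'c' @ 4: {}  — no active states
after full input: {}  (accept=7 not in)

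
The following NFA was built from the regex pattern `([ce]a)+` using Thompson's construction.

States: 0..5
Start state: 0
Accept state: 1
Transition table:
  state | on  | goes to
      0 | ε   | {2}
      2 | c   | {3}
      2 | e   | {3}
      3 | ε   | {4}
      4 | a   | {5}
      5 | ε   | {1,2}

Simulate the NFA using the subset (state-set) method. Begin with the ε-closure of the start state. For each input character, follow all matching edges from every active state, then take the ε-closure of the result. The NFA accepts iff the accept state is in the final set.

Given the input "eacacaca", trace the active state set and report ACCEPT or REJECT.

Answer: ACCEPT

Steps:
start: ε-closure({0}) = {0,2}
'e' @ 1: {3,4}
'a' @ 2: {1,2,5}  (accept∈set)
'c' @ 3: {3,4}
'a' @ 4: {1,2,5}  (accept∈set)
'c' @ 5: {3,4}
'a' @ 6: {1,2,5}  (accept∈set)
'c' @ 7: {3,4}
'a' @ 8: {1,2,5}  (accept∈set)
final: {1,2,5}; accept 1 in set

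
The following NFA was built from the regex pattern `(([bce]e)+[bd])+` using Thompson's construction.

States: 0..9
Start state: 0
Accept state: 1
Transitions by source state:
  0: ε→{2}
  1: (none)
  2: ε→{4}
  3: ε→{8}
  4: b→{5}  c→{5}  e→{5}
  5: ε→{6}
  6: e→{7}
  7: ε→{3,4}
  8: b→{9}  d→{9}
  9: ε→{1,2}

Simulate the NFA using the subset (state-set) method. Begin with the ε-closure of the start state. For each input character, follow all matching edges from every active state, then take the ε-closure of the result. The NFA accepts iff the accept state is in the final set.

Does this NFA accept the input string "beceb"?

Answer: ACCEPT

Derivation:
initial (ε-close {0}): {0,2,4}
'b' @ 1: {5,6}
'e' @ 2: {3,4,7,8}
'c' @ 3: {5,6}
'e' @ 4: {3,4,7,8}
'b' @ 5: {1,2,4,5,6,9}  ✓accept
final: {1,2,4,5,6,9}; accept 1 in set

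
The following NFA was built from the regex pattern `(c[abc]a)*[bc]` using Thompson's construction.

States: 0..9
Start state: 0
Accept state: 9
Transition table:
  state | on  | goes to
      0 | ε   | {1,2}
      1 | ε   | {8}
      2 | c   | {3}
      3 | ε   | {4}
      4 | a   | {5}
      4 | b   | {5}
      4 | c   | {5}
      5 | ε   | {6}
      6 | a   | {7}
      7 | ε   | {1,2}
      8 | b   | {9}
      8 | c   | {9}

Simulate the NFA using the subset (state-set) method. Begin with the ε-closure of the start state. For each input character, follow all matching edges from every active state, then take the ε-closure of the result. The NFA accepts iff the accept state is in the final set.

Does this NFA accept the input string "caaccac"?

Answer: ACCEPT

Steps:
S₀ = ε-closure({0}) = {0,1,2,8}
'c' @ 1: {3,4,9}  ✓accept
'a' @ 2: {5,6}
'a' @ 3: {1,2,7,8}
'c' @ 4: {3,4,9}  ✓accept
'c' @ 5: {5,6}
'a' @ 6: {1,2,7,8}
'c' @ 7: {3,4,9}  ✓accept
final: {3,4,9}; accept 9 in set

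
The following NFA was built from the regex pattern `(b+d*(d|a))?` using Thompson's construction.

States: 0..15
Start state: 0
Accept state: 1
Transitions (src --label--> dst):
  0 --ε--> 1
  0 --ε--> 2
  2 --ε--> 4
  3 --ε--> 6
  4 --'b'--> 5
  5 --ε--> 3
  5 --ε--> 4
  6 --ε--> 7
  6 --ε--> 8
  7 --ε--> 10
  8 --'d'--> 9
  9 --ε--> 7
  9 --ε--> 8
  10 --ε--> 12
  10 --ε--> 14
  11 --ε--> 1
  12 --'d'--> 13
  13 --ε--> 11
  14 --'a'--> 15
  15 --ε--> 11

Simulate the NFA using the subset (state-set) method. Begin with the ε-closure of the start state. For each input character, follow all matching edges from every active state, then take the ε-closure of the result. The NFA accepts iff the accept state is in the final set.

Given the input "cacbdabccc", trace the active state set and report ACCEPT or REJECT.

Answer: REJECT

Derivation:
S₀ = ε-closure({0}) = {0,1,2,4}
'c' @ 1: {}  — state set empty
rest 'acbdabccc' ignored (set empty)
final: {}; accept 1 not in set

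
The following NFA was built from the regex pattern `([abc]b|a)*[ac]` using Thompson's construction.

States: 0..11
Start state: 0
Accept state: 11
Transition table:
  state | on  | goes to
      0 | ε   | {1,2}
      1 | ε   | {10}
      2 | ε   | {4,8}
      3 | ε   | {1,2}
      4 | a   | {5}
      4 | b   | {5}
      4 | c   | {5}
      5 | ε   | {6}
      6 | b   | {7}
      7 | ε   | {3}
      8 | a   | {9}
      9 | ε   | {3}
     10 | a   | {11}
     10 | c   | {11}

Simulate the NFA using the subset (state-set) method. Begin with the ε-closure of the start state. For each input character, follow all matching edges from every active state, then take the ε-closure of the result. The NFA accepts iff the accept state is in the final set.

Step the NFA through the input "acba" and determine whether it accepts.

Answer: ACCEPT

Steps:
S₀ = ε-closure({0}) = {0,1,2,4,8,10}
'a' @ 1: {1,2,3,4,5,6,8,9,10,11}  (accept∈set)
'c' @ 2: {5,6,11}  (accept∈set)
'b' @ 3: {1,2,3,4,7,8,10}
'a' @ 4: {1,2,3,4,5,6,8,9,10,11}  (accept∈set)
end set {1,2,3,4,5,6,8,9,10,11} — state 11 in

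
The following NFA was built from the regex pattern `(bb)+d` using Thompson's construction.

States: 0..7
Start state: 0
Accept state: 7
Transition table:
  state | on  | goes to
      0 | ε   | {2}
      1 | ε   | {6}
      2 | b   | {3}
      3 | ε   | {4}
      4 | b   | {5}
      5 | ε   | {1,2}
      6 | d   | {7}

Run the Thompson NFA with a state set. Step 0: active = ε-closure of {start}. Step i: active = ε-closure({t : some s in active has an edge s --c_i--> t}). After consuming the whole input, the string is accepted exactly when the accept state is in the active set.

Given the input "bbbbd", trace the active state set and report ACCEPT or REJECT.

Answer: ACCEPT

Derivation:
initial (ε-close {0}): {0,2}
'b' @ 1: {3,4}
'b' @ 2: {1,2,5,6}
'b' @ 3: {3,4}
'b' @ 4: {1,2,5,6}
'd' @ 5: {7}  ✓accept
end set {7} — state 7 in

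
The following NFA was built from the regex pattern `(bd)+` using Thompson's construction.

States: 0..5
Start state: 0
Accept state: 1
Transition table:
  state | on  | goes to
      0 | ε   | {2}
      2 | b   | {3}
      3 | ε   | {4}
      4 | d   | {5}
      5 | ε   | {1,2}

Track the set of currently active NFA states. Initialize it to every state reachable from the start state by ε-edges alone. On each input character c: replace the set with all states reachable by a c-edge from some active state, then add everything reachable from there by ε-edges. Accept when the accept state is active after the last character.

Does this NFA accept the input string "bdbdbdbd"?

Answer: ACCEPT

Derivation:
initial (ε-close {0}): {0,2}
'b' @ 1: {3,4}
'd' @ 2: {1,2,5}  ✓accept
'b' @ 3: {3,4}
'd' @ 4: {1,2,5}  ✓accept
'b' @ 5: {3,4}
'd' @ 6: {1,2,5}  ✓accept
'b' @ 7: {3,4}
'd' @ 8: {1,2,5}  ✓accept
end set {1,2,5} — state 1 in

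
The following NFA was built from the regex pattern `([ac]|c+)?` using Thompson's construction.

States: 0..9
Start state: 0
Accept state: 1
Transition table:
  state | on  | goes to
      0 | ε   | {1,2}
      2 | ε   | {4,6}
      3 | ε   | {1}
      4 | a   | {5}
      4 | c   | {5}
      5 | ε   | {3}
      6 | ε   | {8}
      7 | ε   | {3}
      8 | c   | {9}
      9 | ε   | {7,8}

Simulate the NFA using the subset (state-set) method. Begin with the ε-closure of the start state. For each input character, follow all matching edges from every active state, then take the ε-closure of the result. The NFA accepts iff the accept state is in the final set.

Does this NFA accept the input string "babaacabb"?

start: ε-closure({0}) = {0,1,2,4,6,8}
'b' @ 1: {}  — no active states
rest 'abaacabb' ignored (set empty)
final: {}; accept 1 not in set

Answer: REJECT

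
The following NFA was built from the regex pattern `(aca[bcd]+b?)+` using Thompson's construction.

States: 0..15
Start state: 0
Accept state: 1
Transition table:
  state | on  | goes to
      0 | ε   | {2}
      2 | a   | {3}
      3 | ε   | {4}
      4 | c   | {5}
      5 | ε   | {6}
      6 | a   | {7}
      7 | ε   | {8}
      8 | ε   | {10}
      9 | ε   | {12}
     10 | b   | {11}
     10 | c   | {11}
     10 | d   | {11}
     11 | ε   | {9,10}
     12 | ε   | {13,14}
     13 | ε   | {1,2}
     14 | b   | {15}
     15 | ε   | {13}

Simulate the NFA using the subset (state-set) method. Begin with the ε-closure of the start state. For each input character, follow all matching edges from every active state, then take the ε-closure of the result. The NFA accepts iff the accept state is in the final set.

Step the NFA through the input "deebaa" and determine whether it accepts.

start: ε-closure({0}) = {0,2}
'd' @ 1: {}  — dead — no transitions
rest 'eebaa' ignored (set empty)
final: {}; accept 1 not in set

Answer: REJECT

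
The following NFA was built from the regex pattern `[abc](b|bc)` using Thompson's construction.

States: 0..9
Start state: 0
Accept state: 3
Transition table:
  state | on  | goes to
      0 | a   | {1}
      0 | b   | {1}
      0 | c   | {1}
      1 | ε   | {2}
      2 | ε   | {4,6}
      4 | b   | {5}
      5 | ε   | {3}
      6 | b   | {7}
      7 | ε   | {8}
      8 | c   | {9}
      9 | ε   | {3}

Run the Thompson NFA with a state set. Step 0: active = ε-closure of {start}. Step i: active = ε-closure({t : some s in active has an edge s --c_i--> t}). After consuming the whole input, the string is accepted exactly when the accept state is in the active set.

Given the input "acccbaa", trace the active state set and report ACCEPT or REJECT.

Answer: REJECT

Trace:
initial (ε-close {0}): {0}
'a' @ 1: {1,2,4,6}
'c' @ 2: {}  — no active states
rest 'ccbaa' ignored (set empty)
final: {}; accept 3 not in set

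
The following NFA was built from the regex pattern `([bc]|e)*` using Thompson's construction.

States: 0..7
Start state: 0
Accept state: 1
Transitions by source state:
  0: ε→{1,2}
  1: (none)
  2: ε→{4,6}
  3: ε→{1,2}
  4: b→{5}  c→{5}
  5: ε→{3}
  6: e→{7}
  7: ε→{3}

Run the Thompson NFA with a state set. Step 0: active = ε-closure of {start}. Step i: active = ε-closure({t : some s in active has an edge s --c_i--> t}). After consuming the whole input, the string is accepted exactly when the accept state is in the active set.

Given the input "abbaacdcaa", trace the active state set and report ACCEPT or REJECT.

Answer: REJECT

Steps:
initial (ε-close {0}): {0,1,2,4,6}
'a' @ 1: {}  — state set empty
rest 'bbaacdcaa' ignored (set empty)
after full input: {}  (accept=1 not in)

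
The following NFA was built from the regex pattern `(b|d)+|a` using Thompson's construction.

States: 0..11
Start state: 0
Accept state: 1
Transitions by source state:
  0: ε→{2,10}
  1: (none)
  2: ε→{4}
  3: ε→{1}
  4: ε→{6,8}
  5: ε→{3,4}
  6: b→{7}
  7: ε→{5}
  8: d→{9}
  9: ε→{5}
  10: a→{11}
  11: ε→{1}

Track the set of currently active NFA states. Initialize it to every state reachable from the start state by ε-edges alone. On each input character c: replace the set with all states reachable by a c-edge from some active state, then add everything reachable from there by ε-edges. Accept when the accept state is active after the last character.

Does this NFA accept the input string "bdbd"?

Answer: ACCEPT

Steps:
start: ε-closure({0}) = {0,2,4,6,8,10}
'b' @ 1: {1,3,4,5,6,7,8}  (accept∈set)
'd' @ 2: {1,3,4,5,6,8,9}  (accept∈set)
'b' @ 3: {1,3,4,5,6,7,8}  (accept∈set)
'd' @ 4: {1,3,4,5,6,8,9}  (accept∈set)
end set {1,3,4,5,6,8,9} — state 1 in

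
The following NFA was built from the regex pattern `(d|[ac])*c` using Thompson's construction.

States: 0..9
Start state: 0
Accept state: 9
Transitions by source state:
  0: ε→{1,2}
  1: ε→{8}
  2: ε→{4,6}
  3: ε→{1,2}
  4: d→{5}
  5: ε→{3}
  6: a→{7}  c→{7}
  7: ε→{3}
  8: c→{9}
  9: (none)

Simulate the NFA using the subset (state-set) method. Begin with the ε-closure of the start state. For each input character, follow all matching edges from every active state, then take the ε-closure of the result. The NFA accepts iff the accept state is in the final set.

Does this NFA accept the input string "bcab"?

Answer: REJECT

Trace:
start: ε-closure({0}) = {0,1,2,4,6,8}
'b' @ 1: {}  — no active states
rest 'cab' ignored (set empty)
final: {}; accept 9 not in set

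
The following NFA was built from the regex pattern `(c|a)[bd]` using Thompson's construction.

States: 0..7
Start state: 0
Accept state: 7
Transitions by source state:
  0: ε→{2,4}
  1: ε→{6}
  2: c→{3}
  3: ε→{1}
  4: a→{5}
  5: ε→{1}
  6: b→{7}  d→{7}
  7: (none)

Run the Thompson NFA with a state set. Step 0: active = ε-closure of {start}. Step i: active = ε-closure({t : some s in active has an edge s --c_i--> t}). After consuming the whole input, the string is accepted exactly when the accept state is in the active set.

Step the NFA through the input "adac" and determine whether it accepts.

initial (ε-close {0}): {0,2,4}
'a' @ 1: {1,5,6}
'd' @ 2: {7}  (accept∈set)
'a' @ 3: {}  — no active states
rest 'c' ignored (set empty)
end set {} — state 7 not in

Answer: REJECT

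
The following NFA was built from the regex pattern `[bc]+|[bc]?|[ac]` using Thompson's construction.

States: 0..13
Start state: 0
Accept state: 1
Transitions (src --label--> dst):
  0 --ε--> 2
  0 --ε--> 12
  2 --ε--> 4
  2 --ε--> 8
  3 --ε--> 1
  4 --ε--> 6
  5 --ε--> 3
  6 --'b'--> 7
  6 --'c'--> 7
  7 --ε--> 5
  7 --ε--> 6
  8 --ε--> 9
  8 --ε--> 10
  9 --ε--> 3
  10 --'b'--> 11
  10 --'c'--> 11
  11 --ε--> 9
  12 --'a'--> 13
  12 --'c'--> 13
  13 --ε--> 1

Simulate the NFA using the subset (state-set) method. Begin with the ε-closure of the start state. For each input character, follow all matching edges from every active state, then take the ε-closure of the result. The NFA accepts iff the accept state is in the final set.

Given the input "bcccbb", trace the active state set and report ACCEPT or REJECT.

S₀ = ε-closure({0}) = {0,1,2,3,4,6,8,9,10,12}
'b' @ 1: {1,3,5,6,7,9,11}  ✓accept
'c' @ 2: {1,3,5,6,7}  ✓accept
'c' @ 3: {1,3,5,6,7}  ✓accept
'c' @ 4: {1,3,5,6,7}  ✓accept
'b' @ 5: {1,3,5,6,7}  ✓accept
'b' @ 6: {1,3,5,6,7}  ✓accept
final: {1,3,5,6,7}; accept 1 in set

Answer: ACCEPT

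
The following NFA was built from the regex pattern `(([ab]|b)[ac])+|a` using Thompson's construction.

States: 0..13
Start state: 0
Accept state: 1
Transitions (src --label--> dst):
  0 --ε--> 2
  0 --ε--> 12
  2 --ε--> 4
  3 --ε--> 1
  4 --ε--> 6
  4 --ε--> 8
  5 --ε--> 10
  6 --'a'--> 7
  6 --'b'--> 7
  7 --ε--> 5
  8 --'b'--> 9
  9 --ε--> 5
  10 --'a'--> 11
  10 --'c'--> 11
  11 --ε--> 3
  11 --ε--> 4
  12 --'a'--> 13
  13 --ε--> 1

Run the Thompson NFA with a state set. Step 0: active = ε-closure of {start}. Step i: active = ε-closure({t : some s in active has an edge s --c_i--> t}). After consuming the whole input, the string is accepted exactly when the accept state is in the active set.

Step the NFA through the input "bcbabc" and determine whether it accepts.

start: ε-closure({0}) = {0,2,4,6,8,12}
'b' @ 1: {5,7,9,10}
'c' @ 2: {1,3,4,6,8,11}  [accepting]
'b' @ 3: {5,7,9,10}
'a' @ 4: {1,3,4,6,8,11}  [accepting]
'b' @ 5: {5,7,9,10}
'c' @ 6: {1,3,4,6,8,11}  [accepting]
after full input: {1,3,4,6,8,11}  (accept=1 in)

Answer: ACCEPT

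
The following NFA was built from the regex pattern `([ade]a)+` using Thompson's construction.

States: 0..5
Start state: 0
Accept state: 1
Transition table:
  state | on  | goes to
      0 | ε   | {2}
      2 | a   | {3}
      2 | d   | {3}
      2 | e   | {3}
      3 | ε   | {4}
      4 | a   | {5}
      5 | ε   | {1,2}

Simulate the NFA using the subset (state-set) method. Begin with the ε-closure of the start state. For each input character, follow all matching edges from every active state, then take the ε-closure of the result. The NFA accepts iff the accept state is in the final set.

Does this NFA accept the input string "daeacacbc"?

S₀ = ε-closure({0}) = {0,2}
'd' @ 1: {3,4}
'a' @ 2: {1,2,5}  ✓accept
'e' @ 3: {3,4}
'a' @ 4: {1,2,5}  ✓accept
'c' @ 5: {}  — no active states
rest 'acbc' ignored (set empty)
final: {}; accept 1 not in set

Answer: REJECT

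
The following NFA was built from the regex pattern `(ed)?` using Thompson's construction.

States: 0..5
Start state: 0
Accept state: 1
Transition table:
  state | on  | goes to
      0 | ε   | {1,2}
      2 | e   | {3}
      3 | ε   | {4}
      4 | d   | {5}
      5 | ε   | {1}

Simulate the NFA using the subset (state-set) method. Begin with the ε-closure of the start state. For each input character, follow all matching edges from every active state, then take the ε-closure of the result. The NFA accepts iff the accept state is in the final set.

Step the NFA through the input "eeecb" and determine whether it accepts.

Answer: REJECT

Steps:
start: ε-closure({0}) = {0,1,2}
'e' @ 1: {3,4}
'e' @ 2: {}  — state set empty
rest 'ecb' ignored (set empty)
after full input: {}  (accept=1 not in)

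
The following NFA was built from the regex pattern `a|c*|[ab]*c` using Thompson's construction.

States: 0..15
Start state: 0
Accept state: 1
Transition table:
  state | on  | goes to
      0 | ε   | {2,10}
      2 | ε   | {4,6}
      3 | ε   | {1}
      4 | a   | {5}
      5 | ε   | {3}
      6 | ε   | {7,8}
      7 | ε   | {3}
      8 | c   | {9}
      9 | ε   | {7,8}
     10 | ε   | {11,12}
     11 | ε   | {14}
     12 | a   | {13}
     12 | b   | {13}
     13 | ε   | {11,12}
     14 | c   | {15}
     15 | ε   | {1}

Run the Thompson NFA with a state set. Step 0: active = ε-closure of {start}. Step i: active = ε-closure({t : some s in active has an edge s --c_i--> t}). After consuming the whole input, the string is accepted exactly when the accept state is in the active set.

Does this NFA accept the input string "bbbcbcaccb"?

Answer: REJECT

Derivation:
initial (ε-close {0}): {0,1,2,3,4,6,7,8,10,11,12,14}
'b' @ 1: {11,12,13,14}
'b' @ 2: {11,12,13,14}
'b' @ 3: {11,12,13,14}
'c' @ 4: {1,15}  [accepting]
'b' @ 5: {}  — state set empty
rest 'caccb' ignored (set empty)
final: {}; accept 1 not in set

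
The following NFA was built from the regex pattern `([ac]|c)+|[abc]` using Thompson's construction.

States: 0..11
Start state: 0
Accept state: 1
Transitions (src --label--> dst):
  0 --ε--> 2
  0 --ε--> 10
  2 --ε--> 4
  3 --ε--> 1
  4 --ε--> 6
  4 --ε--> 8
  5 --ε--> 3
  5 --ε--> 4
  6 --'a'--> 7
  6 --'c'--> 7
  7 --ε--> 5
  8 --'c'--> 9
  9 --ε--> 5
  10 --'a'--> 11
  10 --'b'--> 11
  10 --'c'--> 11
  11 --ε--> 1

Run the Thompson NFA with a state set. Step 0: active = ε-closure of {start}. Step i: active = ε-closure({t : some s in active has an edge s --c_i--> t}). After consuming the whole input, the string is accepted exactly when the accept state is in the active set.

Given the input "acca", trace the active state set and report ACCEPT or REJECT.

Answer: ACCEPT

Trace:
S₀ = ε-closure({0}) = {0,2,4,6,8,10}
'a' @ 1: {1,3,4,5,6,7,8,11}  (accept∈set)
'c' @ 2: {1,3,4,5,6,7,8,9}  (accept∈set)
'c' @ 3: {1,3,4,5,6,7,8,9}  (accept∈set)
'a' @ 4: {1,3,4,5,6,7,8}  (accept∈set)
end set {1,3,4,5,6,7,8} — state 1 in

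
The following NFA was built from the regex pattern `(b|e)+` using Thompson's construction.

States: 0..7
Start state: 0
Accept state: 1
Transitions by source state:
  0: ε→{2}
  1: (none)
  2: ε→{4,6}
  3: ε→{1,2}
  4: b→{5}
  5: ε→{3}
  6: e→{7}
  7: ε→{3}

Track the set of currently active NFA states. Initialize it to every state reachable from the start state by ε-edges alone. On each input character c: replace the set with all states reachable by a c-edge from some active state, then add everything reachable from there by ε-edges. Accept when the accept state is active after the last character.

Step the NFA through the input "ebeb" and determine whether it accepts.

Answer: ACCEPT

Derivation:
S₀ = ε-closure({0}) = {0,2,4,6}
'e' @ 1: {1,2,3,4,6,7}  (accept∈set)
'b' @ 2: {1,2,3,4,5,6}  (accept∈set)
'e' @ 3: {1,2,3,4,6,7}  (accept∈set)
'b' @ 4: {1,2,3,4,5,6}  (accept∈set)
final: {1,2,3,4,5,6}; accept 1 in set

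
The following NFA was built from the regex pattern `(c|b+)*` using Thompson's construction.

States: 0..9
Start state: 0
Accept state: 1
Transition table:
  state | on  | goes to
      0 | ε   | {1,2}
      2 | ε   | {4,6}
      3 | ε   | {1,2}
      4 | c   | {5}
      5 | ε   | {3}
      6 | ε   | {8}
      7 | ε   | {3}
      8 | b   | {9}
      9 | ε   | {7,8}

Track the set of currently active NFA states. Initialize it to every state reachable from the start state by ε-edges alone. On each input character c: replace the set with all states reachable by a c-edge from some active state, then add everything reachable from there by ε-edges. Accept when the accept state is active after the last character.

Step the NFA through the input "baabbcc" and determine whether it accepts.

initial (ε-close {0}): {0,1,2,4,6,8}
'b' @ 1: {1,2,3,4,6,7,8,9}  (accept∈set)
'a' @ 2: {}  — state set empty
rest 'abbcc' ignored (set empty)
after full input: {}  (accept=1 not in)

Answer: REJECT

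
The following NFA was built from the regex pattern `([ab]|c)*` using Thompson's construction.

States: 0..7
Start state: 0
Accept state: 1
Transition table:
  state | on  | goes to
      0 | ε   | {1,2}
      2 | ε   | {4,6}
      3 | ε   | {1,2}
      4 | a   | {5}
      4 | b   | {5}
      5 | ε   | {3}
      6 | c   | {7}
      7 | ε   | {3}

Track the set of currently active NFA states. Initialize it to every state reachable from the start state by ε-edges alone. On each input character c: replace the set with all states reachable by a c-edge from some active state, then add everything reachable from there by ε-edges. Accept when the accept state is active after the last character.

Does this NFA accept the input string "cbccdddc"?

Answer: REJECT

Derivation:
S₀ = ε-closure({0}) = {0,1,2,4,6}
'c' @ 1: {1,2,3,4,6,7}  [accepting]
'b' @ 2: {1,2,3,4,5,6}  [accepting]
'c' @ 3: {1,2,3,4,6,7}  [accepting]
'c' @ 4: {1,2,3,4,6,7}  [accepting]
'd' @ 5: {}  — state set empty
rest 'ddc' ignored (set empty)
after full input: {}  (accept=1 not in)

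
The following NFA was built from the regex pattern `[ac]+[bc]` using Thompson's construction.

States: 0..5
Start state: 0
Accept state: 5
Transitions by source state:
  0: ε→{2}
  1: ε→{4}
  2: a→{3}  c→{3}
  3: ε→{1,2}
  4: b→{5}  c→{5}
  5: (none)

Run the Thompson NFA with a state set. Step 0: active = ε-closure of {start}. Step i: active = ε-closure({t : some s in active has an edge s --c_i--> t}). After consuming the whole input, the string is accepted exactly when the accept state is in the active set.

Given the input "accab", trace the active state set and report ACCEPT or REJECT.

Answer: ACCEPT

Trace:
initial (ε-close {0}): {0,2}
'a' @ 1: {1,2,3,4}
'c' @ 2: {1,2,3,4,5}  (accept∈set)
'c' @ 3: {1,2,3,4,5}  (accept∈set)
'a' @ 4: {1,2,3,4}
'b' @ 5: {5}  (accept∈set)
final: {5}; accept 5 in set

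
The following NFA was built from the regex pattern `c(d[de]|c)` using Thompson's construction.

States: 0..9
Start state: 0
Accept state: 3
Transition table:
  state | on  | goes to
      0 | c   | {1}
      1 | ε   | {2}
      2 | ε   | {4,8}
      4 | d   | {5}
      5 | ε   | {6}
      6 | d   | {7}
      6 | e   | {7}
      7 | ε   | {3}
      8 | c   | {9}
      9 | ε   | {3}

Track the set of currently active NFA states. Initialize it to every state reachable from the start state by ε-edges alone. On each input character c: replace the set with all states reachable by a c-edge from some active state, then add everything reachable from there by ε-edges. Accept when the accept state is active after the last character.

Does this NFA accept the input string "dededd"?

Answer: REJECT

Steps:
start: ε-closure({0}) = {0}
'd' @ 1: {}  — dead — no transitions
rest 'ededd' ignored (set empty)
final: {}; accept 3 not in set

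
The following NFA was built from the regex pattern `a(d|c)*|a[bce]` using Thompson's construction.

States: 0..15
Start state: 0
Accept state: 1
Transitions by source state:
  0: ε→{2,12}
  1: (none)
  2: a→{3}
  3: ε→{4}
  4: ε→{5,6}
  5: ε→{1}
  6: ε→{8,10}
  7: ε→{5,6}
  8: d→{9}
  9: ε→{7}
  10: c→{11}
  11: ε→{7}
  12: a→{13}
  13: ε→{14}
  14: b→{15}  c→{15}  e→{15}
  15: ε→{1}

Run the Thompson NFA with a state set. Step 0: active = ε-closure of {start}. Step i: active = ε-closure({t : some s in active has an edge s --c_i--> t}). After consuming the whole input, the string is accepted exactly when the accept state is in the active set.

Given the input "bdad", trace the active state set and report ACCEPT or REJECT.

initial (ε-close {0}): {0,2,12}
'b' @ 1: {}  — no active states
rest 'dad' ignored (set empty)
final: {}; accept 1 not in set

Answer: REJECT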